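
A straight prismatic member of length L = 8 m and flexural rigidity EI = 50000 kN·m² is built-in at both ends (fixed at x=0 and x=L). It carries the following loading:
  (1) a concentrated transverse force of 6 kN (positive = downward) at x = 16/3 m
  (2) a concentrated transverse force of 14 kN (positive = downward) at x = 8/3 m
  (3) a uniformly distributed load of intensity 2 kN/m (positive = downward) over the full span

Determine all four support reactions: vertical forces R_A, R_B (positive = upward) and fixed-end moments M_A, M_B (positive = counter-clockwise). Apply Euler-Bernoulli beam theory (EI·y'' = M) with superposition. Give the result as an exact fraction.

Load 1 — point force P=6 kN at a=16/3 m (b=L-a=8/3):
  R_A = Pb²(3a+b)/L³ = 6·(8/3)²·(3·(16/3)+(8/3))/8³ = 14/9 kN
  M_A = Pab²/L² = 6·(16/3)·(8/3)²/8² = 32/9 kN·m
  R_B = Pa²(a+3b)/L³ = 6·(16/3)²·((16/3)+3·(8/3))/8³ = 40/9 kN
  M_B = -Pa²b/L² = -6·(16/3)²·(8/3)/8² = -64/9 kN·m
Load 2 — point force P=14 kN at a=8/3 m (b=L-a=16/3):
  R_A = Pb²(3a+b)/L³ = 14·(16/3)²·(3·(8/3)+(16/3))/8³ = 280/27 kN
  M_A = Pab²/L² = 14·(8/3)·(16/3)²/8² = 448/27 kN·m
  R_B = Pa²(a+3b)/L³ = 14·(8/3)²·((8/3)+3·(16/3))/8³ = 98/27 kN
  M_B = -Pa²b/L² = -14·(8/3)²·(16/3)/8² = -224/27 kN·m
Load 3 — uniform load w=2 kN/m over full span:
  R_A = wL/2 = 2·8/2 = 8 kN
  M_A = wL²/12 = 2·8²/12 = 32/3 kN·m
  R_B = wL/2 = 2·8/2 = 8 kN
  M_B = -wL²/12 = -2·8²/12 = -32/3 kN·m
Superposition: R_A = 538/27 kN, M_A = 832/27 kN·m, R_B = 434/27 kN, M_B = -704/27 kN·m

R_A = 538/27 kN, M_A = 832/27 kN·m, R_B = 434/27 kN, M_B = -704/27 kN·m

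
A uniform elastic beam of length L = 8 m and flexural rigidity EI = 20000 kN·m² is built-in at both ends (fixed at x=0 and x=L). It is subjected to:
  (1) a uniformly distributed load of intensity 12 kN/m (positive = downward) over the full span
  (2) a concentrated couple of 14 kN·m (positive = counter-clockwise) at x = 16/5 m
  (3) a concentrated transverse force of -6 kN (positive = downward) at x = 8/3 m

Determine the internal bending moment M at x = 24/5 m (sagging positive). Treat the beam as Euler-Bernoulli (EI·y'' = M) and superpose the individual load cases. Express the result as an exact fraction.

Load 1 — uniform load w=12 kN/m over full span:
  M_1 = wLx/2 - wL²/12 - wx²/2 = 12·8·(24/5)/2 - 12·8²/12 - 12·(24/5)²/2 = 704/25 kN·m
Load 2 — applied couple M₀=14 kN·m at a=16/5 m (b=L-a=24/5):
  M_2 = R_Ax - M_A - M₀  [x>a] with R_A=63/25, M_A=42/25 = (63/25)·(24/5) - (42/25) - 14 = -448/125 kN·m
Load 3 — point force P=-6 kN at a=8/3 m (b=L-a=16/3):
  M_3 = Pa²(a+3b)(L-x)/L³ - Pa²b/L²  [x>a] = (-6)·(8/3)²·((8/3)+3·(16/3))·(8-(24/5))/8³ - (-6)·(8/3)²·(16/3)/8² = -64/45 kN·m
Superposition: M = Σ M_i = 26048/1125 kN·m ≈ 23.153778 kN·m

M(24/5) = 26048/1125 kN·m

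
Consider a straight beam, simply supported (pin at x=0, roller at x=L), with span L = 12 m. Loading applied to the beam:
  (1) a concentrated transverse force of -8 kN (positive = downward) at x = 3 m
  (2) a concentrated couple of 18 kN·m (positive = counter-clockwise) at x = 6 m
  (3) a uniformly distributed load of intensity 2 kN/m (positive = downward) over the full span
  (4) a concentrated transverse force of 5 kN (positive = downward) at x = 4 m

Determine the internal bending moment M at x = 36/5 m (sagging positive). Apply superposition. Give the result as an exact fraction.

Load 1 — point force P=-8 kN at a=3 m (b=L-a=9):
  M_1 = Pa(L-x)/L  [x>a] = (-8)·3·(12-(36/5))/12 = -48/5 kN·m
Load 2 — applied couple M₀=18 kN·m at a=6 m (b=L-a=6):
  M_2 = M₀x/L - M₀  [x>a] = 18·(36/5)/12 - 18 = -36/5 kN·m
Load 3 — uniform load w=2 kN/m over full span:
  M_3 = wx(L-x)/2 = 2·(36/5)·(12-(36/5))/2 = 864/25 kN·m
Load 4 — point force P=5 kN at a=4 m (b=L-a=8):
  M_4 = Pa(L-x)/L  [x>a] = 5·4·(12-(36/5))/12 = 8 kN·m
Superposition: M = Σ M_i = 644/25 kN·m ≈ 25.760000 kN·m

M(36/5) = 644/25 kN·m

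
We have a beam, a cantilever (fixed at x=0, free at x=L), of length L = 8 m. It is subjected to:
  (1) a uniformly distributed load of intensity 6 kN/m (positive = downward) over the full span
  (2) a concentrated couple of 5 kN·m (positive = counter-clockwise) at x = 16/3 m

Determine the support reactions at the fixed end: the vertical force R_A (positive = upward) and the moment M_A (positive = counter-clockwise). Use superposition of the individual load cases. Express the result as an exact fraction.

R_A = 48 kN, M_A = 187 kN·m

Load 1 — uniform load w=6 kN/m over full span:
  R_A = wL = 6·8 = 48 kN
  M_A = wL²/2 = 6·8²/2 = 192 kN·m
Load 2 — applied couple M₀=5 kN·m at a=16/3 m (b=L-a=8/3):
  R_A = 0 kN
  M_A = -M₀ = -5 kN·m
Superposition: R_A = 48 kN, M_A = 187 kN·m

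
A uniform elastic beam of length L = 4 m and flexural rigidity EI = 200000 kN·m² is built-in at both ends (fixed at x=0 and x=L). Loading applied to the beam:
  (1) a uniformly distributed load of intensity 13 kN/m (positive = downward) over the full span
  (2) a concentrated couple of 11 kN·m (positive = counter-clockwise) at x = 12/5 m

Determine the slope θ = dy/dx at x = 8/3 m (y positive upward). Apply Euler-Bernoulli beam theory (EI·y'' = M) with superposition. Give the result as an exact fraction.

Load 1 — uniform load w=13 kN/m over full span:
  θ_1 = -wx(L-x)(L-2x)/(12EI) = -13·(8/3)·(4-(8/3))·(4-2·(8/3))/(12·200000) = 13/506250 rad
Load 2 — applied couple M₀=11 kN·m at a=12/5 m (b=L-a=8/5):
  θ_2 = (R_Ax²/2 - M_Ax - M₀(x-a))/EI  [x>a] with R_A=99/25, M_A=88/25 = ((99/25)·(8/3)²/2 - (88/25)·(8/3) - 11·((8/3)-(12/5)))/200000 = 11/1250000 rad
Superposition: θ = Σ θ_i = 3491/101250000 rad ≈ 0.000034 rad

θ(8/3) = 3491/101250000 rad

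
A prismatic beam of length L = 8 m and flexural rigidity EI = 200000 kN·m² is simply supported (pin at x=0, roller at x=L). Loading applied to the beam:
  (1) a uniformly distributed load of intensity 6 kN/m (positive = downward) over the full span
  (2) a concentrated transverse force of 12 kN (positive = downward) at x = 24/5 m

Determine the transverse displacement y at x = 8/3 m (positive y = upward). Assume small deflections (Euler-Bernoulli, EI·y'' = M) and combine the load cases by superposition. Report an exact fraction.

y(8/3) = -59744/31640625 m

Load 1 — uniform load w=6 kN/m over full span:
  y_1 = -wx(L³-2Lx²+x³)/(24EI) = -6·(8/3)·(8³-2·8·(8/3)²+(8/3)³)/(24·200000) = -352/253125 m
Load 2 — point force P=12 kN at a=24/5 m (b=L-a=16/5):
  y_2 = -Pbx(L²-b²-x²)/(6LEI)  [x≤a] = -12·(16/5)·(8/3)·(8²-(16/5)²-(8/3)²)/(6·8·200000) = -5248/10546875 m
Superposition: y = Σ y_i = -59744/31640625 m ≈ -0.001888 m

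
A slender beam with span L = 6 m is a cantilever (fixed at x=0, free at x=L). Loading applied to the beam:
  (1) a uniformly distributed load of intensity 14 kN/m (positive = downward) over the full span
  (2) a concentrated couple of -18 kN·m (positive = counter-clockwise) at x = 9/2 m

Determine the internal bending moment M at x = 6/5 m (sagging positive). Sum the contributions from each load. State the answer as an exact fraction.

Load 1 — uniform load w=14 kN/m over full span:
  M_1 = -w(L-x)²/2 = -14·(6-(6/5))²/2 = -4032/25 kN·m
Load 2 — applied couple M₀=-18 kN·m at a=9/2 m (b=L-a=3/2):
  M_2 = M₀  [x≤a] = (-18) = -18 kN·m
Superposition: M = Σ M_i = -4482/25 kN·m ≈ -179.280000 kN·m

M(6/5) = -4482/25 kN·m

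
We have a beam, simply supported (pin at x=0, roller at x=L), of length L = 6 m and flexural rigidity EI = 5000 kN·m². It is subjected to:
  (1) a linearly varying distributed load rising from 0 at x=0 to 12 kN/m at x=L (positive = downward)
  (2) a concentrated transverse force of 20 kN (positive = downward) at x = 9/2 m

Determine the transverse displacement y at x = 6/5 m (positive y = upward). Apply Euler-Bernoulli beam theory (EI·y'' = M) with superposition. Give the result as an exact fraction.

Load 1 — triangular load w₀=12 kN/m (0→w₀ over full span):
  y_1 = -w₀x(7L⁴-10L²x²+3x⁴)/(360LEI) = -12·(6/5)·(7·6⁴-10·6²·(6/5)²+3·(6/5)⁴)/(360·6·5000) = -111456/9765625 m
Load 2 — point force P=20 kN at a=9/2 m (b=L-a=3/2):
  y_2 = -Pbx(L²-b²-x²)/(6LEI)  [x≤a] = -20·(3/2)·(6/5)·(6²-(3/2)²-(6/5)²)/(6·6·5000) = -3231/500000 m
Superposition: y = Σ y_i = -5585967/312500000 m ≈ -0.017875 m

y(6/5) = -5585967/312500000 m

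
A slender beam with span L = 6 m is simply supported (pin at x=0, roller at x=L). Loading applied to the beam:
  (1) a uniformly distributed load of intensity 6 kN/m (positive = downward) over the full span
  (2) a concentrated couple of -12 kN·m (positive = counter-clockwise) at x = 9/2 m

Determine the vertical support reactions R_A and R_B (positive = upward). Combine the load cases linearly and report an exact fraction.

R_A = 16 kN, R_B = 20 kN

Load 1 — uniform load w=6 kN/m over full span:
  R_A = wL/2 = 6·6/2 = 18 kN
  R_B = wL/2 = 6·6/2 = 18 kN
Load 2 — applied couple M₀=-12 kN·m at a=9/2 m (b=L-a=3/2):
  R_A = M₀/L = (-12)/6 = -2 kN
  R_B = -M₀/L = -(-12)/6 = 2 kN
Superposition: R_A = 16 kN, R_B = 20 kN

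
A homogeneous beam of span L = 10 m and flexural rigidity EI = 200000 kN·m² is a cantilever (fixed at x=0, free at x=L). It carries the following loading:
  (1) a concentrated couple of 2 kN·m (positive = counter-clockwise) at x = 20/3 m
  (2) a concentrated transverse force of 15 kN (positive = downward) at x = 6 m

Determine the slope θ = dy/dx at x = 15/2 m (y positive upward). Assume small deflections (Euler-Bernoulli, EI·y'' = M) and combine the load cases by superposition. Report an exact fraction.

Load 1 — applied couple M₀=2 kN·m at a=20/3 m (b=L-a=10/3):
  θ_1 = M₀a/EI  [x>a] = 2·(20/3)/200000 = 1/15000 rad
Load 2 — point force P=15 kN at a=6 m (b=L-a=4):
  θ_2 = -Pa²/(2EI)  [x>a] = -15·6²/(2·200000) = -27/20000 rad
Superposition: θ = Σ θ_i = -77/60000 rad ≈ -0.001283 rad

θ(15/2) = -77/60000 rad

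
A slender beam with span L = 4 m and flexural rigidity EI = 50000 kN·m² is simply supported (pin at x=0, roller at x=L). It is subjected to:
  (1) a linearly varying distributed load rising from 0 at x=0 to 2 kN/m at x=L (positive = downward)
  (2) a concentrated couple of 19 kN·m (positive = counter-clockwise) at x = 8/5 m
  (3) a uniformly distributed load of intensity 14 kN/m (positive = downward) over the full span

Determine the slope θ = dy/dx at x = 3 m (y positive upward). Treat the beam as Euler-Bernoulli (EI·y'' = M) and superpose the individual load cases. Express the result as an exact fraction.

Load 1 — triangular load w₀=2 kN/m (0→w₀ over full span):
  θ_1 = -w₀(7L⁴-30L²x²+15x⁴)/(360LEI) = -2·(7·4⁴-30·4²·3²+15·3⁴)/(360·4·50000) = 1313/36000000 rad
Load 2 — applied couple M₀=19 kN·m at a=8/5 m (b=L-a=12/5):
  θ_2 = (M₀x²/(2L)-M₀(x-a)+C₁)/EI  [x>a] with C₁=M₀(3b²-L²)/(6L)=76/75 = (19·3²/(2·4)-19·(3-(8/5))+(76/75))/50000 = -2527/30000000 rad
Load 3 — uniform load w=14 kN/m over full span:
  θ_3 = -w(L³-6Lx²+4x³)/(24EI) = -14·(4³-6·4·3²+4·3³)/(24·50000) = 77/150000 rad
Superposition: θ = Σ θ_i = 83803/180000000 rad ≈ 0.000466 rad

θ(3) = 83803/180000000 rad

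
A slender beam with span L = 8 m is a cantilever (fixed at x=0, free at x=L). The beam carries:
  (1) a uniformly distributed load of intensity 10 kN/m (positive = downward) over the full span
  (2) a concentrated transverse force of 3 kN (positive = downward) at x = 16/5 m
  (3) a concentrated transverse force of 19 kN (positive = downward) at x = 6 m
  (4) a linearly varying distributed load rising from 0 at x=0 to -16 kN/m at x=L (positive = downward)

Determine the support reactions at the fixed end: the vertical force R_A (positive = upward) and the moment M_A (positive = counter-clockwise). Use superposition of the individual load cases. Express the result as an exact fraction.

R_A = 38 kN, M_A = 1534/15 kN·m

Load 1 — uniform load w=10 kN/m over full span:
  R_A = wL = 10·8 = 80 kN
  M_A = wL²/2 = 10·8²/2 = 320 kN·m
Load 2 — point force P=3 kN at a=16/5 m (b=L-a=24/5):
  R_A = P = 3 kN
  M_A = Pa = 3·(16/5) = 48/5 kN·m
Load 3 — point force P=19 kN at a=6 m (b=L-a=2):
  R_A = P = 19 kN
  M_A = Pa = 19·6 = 114 kN·m
Load 4 — triangular load w₀=-16 kN/m (0→w₀ over full span):
  R_A = w₀L/2 = (-16)·8/2 = -64 kN
  M_A = w₀L²/3 = (-16)·8²/3 = -1024/3 kN·m
Superposition: R_A = 38 kN, M_A = 1534/15 kN·m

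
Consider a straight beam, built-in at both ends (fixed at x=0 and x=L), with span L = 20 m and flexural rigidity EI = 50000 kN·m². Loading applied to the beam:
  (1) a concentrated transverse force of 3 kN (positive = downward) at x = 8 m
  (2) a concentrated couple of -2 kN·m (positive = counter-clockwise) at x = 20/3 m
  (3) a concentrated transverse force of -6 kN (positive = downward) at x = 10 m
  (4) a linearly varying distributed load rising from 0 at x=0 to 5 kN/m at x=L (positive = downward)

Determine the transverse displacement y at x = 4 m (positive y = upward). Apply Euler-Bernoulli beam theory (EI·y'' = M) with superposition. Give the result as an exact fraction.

Load 1 — point force P=3 kN at a=8 m (b=L-a=12):
  y_1 = -Pb²x²(3aL-(3a+b)x)/(6L³EI)  [x≤a] = -3·12²·4²·(3·8·20-(3·8+12)·4)/(6·20³·50000) = -378/390625 m
Load 2 — applied couple M₀=-2 kN·m at a=20/3 m (b=L-a=40/3):
  y_2 = (R_Ax³/6 - M_Ax²/2)/EI  [x≤a] with R_A=-2/15, M_A=0 = ((-2/15)·4³/6 - 0·4²/2)/50000 = -4/140625 m
Load 3 — point force P=-6 kN at a=10 m (b=L-a=10):
  y_3 = -Pb²x²(3aL-(3a+b)x)/(6L³EI)  [x≤a] = -(-6)·10²·4²·(3·10·20-(3·10+10)·4)/(6·20³·50000) = 11/6250 m
Load 4 — triangular load w₀=5 kN/m (0→w₀ over full span):
  y_4 = -w₀x²(L-x)²(x+2L)/(120LEI) = -5·4²·(20-4)²·(4+2·20)/(120·20·50000) = -352/46875 m
Superposition: y = Σ y_i = -47429/7031250 m ≈ -0.006745 m

y(4) = -47429/7031250 m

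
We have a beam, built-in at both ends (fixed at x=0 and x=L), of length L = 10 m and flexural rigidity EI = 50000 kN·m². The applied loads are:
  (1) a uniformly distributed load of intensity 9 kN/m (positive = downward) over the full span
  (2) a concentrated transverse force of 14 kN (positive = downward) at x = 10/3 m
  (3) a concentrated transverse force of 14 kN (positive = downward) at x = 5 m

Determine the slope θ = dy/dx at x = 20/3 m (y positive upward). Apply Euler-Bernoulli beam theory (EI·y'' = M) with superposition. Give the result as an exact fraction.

Load 1 — uniform load w=9 kN/m over full span:
  θ_1 = -wx(L-x)(L-2x)/(12EI) = -9·(20/3)·(10-(20/3))·(10-2·(20/3))/(12·50000) = 1/900 rad
Load 2 — point force P=14 kN at a=10/3 m (b=L-a=20/3):
  θ_2 = Pa²(L-x)(2bL-(3b+a)(L-x))/(2L³EI)  [x>a] = 14·(10/3)²·(10-(20/3))·(2·(20/3)·10-(3·(20/3)+(10/3))·(10-(20/3)))/(2·10³·50000) = 7/24300 rad
Load 3 — point force P=14 kN at a=5 m (b=L-a=5):
  θ_3 = Pa²(L-x)(2bL-(3b+a)(L-x))/(2L³EI)  [x>a] = 14·5²·(10-(20/3))·(2·5·10-(3·5+5)·(10-(20/3)))/(2·10³·50000) = 7/18000 rad
Superposition: θ = Σ θ_i = 869/486000 rad ≈ 0.001788 rad

θ(20/3) = 869/486000 rad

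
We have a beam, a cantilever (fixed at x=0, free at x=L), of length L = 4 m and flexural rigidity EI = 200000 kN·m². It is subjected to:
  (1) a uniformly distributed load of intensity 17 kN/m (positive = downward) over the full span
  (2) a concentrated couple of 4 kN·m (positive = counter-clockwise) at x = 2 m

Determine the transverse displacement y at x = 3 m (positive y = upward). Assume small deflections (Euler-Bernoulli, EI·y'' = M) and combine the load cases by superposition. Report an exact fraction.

Load 1 — uniform load w=17 kN/m over full span:
  y_1 = -wx²(x²-4Lx+6L²)/(24EI) = -17·3²·(3²-4·4·3+6·4²)/(24·200000) = -2907/1600000 m
Load 2 — applied couple M₀=4 kN·m at a=2 m (b=L-a=2):
  y_2 = M₀a(2x-a)/(2EI)  [x>a] = 4·2·(2·3-2)/(2·200000) = 1/12500 m
Superposition: y = Σ y_i = -2779/1600000 m ≈ -0.001737 m

y(3) = -2779/1600000 m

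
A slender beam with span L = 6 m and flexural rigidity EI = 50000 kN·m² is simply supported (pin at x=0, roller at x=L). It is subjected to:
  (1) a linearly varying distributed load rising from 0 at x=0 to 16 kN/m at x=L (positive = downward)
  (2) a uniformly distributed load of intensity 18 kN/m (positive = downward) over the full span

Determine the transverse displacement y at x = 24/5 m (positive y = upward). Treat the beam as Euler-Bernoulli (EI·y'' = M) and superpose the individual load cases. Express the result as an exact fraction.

Load 1 — triangular load w₀=16 kN/m (0→w₀ over full span):
  y_1 = -w₀x(7L⁴-10L²x²+3x⁴)/(360LEI) = -16·(24/5)·(7·6⁴-10·6²·(24/5)²+3·(24/5)⁴)/(360·6·50000) = -82296/48828125 m
Load 2 — uniform load w=18 kN/m over full span:
  y_2 = -wx(L³-2Lx²+x³)/(24EI) = -18·(24/5)·(6³-2·6·(24/5)²+(24/5)³)/(24·50000) = -7047/1953125 m
Superposition: y = Σ y_i = -258471/48828125 m ≈ -0.005293 m

y(24/5) = -258471/48828125 m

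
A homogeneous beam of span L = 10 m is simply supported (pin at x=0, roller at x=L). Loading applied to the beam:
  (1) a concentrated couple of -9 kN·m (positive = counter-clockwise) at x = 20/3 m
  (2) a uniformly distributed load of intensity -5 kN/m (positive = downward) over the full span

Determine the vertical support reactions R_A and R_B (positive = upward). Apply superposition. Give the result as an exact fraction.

R_A = -259/10 kN, R_B = -241/10 kN

Load 1 — applied couple M₀=-9 kN·m at a=20/3 m (b=L-a=10/3):
  R_A = M₀/L = (-9)/10 = -9/10 kN
  R_B = -M₀/L = -(-9)/10 = 9/10 kN
Load 2 — uniform load w=-5 kN/m over full span:
  R_A = wL/2 = (-5)·10/2 = -25 kN
  R_B = wL/2 = (-5)·10/2 = -25 kN
Superposition: R_A = -259/10 kN, R_B = -241/10 kN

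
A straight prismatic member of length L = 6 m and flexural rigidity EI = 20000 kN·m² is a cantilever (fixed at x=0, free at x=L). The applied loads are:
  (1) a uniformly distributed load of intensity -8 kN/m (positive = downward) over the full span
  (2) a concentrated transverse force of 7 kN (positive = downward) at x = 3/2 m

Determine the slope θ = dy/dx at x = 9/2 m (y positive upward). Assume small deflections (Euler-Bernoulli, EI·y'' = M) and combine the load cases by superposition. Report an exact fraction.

Load 1 — uniform load w=-8 kN/m over full span:
  θ_1 = -wx(x²-3Lx+3L²)/(6EI) = -(-8)·(9/2)·((9/2)²-3·6·(9/2)+3·6²)/(6·20000) = 567/40000 rad
Load 2 — point force P=7 kN at a=3/2 m (b=L-a=9/2):
  θ_2 = -Pa²/(2EI)  [x>a] = -7·(3/2)²/(2·20000) = -63/160000 rad
Superposition: θ = Σ θ_i = 441/32000 rad ≈ 0.013781 rad

θ(9/2) = 441/32000 rad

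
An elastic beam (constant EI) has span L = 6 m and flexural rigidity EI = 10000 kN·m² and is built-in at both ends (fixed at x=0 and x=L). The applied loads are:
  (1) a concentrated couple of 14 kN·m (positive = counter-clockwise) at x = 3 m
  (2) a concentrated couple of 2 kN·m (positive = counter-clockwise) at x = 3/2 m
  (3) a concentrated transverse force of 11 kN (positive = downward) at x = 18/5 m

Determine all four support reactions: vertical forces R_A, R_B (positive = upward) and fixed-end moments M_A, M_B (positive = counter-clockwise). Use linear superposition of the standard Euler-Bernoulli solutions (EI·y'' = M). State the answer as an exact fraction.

R_A = 7747/1000 kN, M_A = 9461/1000 kN·m, R_B = 3253/1000 kN, M_B = -5379/1000 kN·m

Load 1 — applied couple M₀=14 kN·m at a=3 m (b=L-a=3):
  R_A = 6M₀ab/L³ = 6·14·3·3/6³ = 7/2 kN
  M_A = M₀b(2a-b)/L² = 14·3·(2·3-3)/6² = 7/2 kN·m
  R_B = -6M₀ab/L³ = -6·14·3·3/6³ = -7/2 kN
  M_B = M₀a(2b-a)/L² = 14·3·(2·3-3)/6² = 7/2 kN·m
Load 2 — applied couple M₀=2 kN·m at a=3/2 m (b=L-a=9/2):
  R_A = 6M₀ab/L³ = 6·2·(3/2)·(9/2)/6³ = 3/8 kN
  M_A = M₀b(2a-b)/L² = 2·(9/2)·(2·(3/2)-(9/2))/6² = -3/8 kN·m
  R_B = -6M₀ab/L³ = -6·2·(3/2)·(9/2)/6³ = -3/8 kN
  M_B = M₀a(2b-a)/L² = 2·(3/2)·(2·(9/2)-(3/2))/6² = 5/8 kN·m
Load 3 — point force P=11 kN at a=18/5 m (b=L-a=12/5):
  R_A = Pb²(3a+b)/L³ = 11·(12/5)²·(3·(18/5)+(12/5))/6³ = 484/125 kN
  M_A = Pab²/L² = 11·(18/5)·(12/5)²/6² = 792/125 kN·m
  R_B = Pa²(a+3b)/L³ = 11·(18/5)²·((18/5)+3·(12/5))/6³ = 891/125 kN
  M_B = -Pa²b/L² = -11·(18/5)²·(12/5)/6² = -1188/125 kN·m
Superposition: R_A = 7747/1000 kN, M_A = 9461/1000 kN·m, R_B = 3253/1000 kN, M_B = -5379/1000 kN·m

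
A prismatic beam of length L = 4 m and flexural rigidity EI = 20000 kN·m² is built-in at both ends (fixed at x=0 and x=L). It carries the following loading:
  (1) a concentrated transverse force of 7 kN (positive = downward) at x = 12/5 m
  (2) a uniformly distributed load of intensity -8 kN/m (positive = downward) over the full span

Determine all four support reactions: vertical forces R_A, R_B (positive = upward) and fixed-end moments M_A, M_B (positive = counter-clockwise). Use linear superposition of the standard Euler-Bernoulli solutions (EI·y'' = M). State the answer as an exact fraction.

Load 1 — point force P=7 kN at a=12/5 m (b=L-a=8/5):
  R_A = Pb²(3a+b)/L³ = 7·(8/5)²·(3·(12/5)+(8/5))/4³ = 308/125 kN
  M_A = Pab²/L² = 7·(12/5)·(8/5)²/4² = 336/125 kN·m
  R_B = Pa²(a+3b)/L³ = 7·(12/5)²·((12/5)+3·(8/5))/4³ = 567/125 kN
  M_B = -Pa²b/L² = -7·(12/5)²·(8/5)/4² = -504/125 kN·m
Load 2 — uniform load w=-8 kN/m over full span:
  R_A = wL/2 = (-8)·4/2 = -16 kN
  M_A = wL²/12 = (-8)·4²/12 = -32/3 kN·m
  R_B = wL/2 = (-8)·4/2 = -16 kN
  M_B = -wL²/12 = -(-8)·4²/12 = 32/3 kN·m
Superposition: R_A = -1692/125 kN, M_A = -2992/375 kN·m, R_B = -1433/125 kN, M_B = 2488/375 kN·m

R_A = -1692/125 kN, M_A = -2992/375 kN·m, R_B = -1433/125 kN, M_B = 2488/375 kN·m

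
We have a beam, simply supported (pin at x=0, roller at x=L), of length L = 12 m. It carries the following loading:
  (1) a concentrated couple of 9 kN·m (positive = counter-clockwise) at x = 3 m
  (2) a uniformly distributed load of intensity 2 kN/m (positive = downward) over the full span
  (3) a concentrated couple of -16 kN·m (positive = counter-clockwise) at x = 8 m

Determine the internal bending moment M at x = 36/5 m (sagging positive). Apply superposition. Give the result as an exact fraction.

M(36/5) = 534/25 kN·m

Load 1 — applied couple M₀=9 kN·m at a=3 m (b=L-a=9):
  M_1 = M₀x/L - M₀  [x>a] = 9·(36/5)/12 - 9 = -18/5 kN·m
Load 2 — uniform load w=2 kN/m over full span:
  M_2 = wx(L-x)/2 = 2·(36/5)·(12-(36/5))/2 = 864/25 kN·m
Load 3 — applied couple M₀=-16 kN·m at a=8 m (b=L-a=4):
  M_3 = M₀x/L  [x≤a] = (-16)·(36/5)/12 = -48/5 kN·m
Superposition: M = Σ M_i = 534/25 kN·m ≈ 21.360000 kN·m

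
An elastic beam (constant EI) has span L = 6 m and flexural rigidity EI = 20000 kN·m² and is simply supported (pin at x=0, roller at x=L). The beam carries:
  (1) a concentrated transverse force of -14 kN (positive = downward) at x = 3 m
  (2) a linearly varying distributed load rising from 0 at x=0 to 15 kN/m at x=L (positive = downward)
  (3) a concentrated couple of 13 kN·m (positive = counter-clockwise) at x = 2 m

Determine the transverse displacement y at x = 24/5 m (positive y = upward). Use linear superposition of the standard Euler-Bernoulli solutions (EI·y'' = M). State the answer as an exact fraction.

y(24/5) = -104513/62500000 m

Load 1 — point force P=-14 kN at a=3 m (b=L-a=3):
  y_1 = -Pa(L-x)(2Lx-a²-x²)/(6LEI)  [x>a] = -(-14)·3·(6-(24/5))·(2·6·(24/5)-3²-(24/5)²)/(6·6·20000) = 4473/2500000 m
Load 2 — triangular load w₀=15 kN/m (0→w₀ over full span):
  y_2 = -w₀x(7L⁴-10L²x²+3x⁴)/(360LEI) = -15·(24/5)·(7·6⁴-10·6²·(24/5)²+3·(24/5)⁴)/(360·6·20000) = -30861/7812500 m
Load 3 — applied couple M₀=13 kN·m at a=2 m (b=L-a=4):
  y_3 = (M₀x³/(6L)-M₀(x-a)²/2+C₁x)/EI  [x>a] with C₁=M₀(3b²-L²)/(6L)=13/3 = (13·(24/5)³/(6·6)-13·((24/5)-2)²/2+(13/3)·(24/5))/20000 = 611/1250000 m
Superposition: y = Σ y_i = -104513/62500000 m ≈ -0.001672 m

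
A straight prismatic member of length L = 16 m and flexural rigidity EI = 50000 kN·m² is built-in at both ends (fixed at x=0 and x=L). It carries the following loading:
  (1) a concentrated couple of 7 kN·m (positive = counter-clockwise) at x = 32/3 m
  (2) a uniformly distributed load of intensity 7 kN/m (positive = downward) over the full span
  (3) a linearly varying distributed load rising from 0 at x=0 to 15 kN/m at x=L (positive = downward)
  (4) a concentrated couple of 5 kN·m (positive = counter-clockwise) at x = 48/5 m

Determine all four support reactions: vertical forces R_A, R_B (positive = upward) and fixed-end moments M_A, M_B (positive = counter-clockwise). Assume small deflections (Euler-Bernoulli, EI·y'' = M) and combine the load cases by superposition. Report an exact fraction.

R_A = 2791/30 kN, M_A = 4219/15 kN·m, R_B = 4169/30 kN, M_B = -5111/15 kN·m

Load 1 — applied couple M₀=7 kN·m at a=32/3 m (b=L-a=16/3):
  R_A = 6M₀ab/L³ = 6·7·(32/3)·(16/3)/16³ = 7/12 kN
  M_A = M₀b(2a-b)/L² = 7·(16/3)·(2·(32/3)-(16/3))/16² = 7/3 kN·m
  R_B = -6M₀ab/L³ = -6·7·(32/3)·(16/3)/16³ = -7/12 kN
  M_B = M₀a(2b-a)/L² = 7·(32/3)·(2·(16/3)-(32/3))/16² = 0 kN·m
Load 2 — uniform load w=7 kN/m over full span:
  R_A = wL/2 = 7·16/2 = 56 kN
  M_A = wL²/12 = 7·16²/12 = 448/3 kN·m
  R_B = wL/2 = 7·16/2 = 56 kN
  M_B = -wL²/12 = -7·16²/12 = -448/3 kN·m
Load 3 — triangular load w₀=15 kN/m (0→w₀ over full span):
  R_A = 3w₀L/20 = 3·15·16/20 = 36 kN
  M_A = w₀L²/30 = 15·16²/30 = 128 kN·m
  R_B = 7w₀L/20 = 7·15·16/20 = 84 kN
  M_B = -w₀L²/20 = -15·16²/20 = -192 kN·m
Load 4 — applied couple M₀=5 kN·m at a=48/5 m (b=L-a=32/5):
  R_A = 6M₀ab/L³ = 6·5·(48/5)·(32/5)/16³ = 9/20 kN
  M_A = M₀b(2a-b)/L² = 5·(32/5)·(2·(48/5)-(32/5))/16² = 8/5 kN·m
  R_B = -6M₀ab/L³ = -6·5·(48/5)·(32/5)/16³ = -9/20 kN
  M_B = M₀a(2b-a)/L² = 5·(48/5)·(2·(32/5)-(48/5))/16² = 3/5 kN·m
Superposition: R_A = 2791/30 kN, M_A = 4219/15 kN·m, R_B = 4169/30 kN, M_B = -5111/15 kN·m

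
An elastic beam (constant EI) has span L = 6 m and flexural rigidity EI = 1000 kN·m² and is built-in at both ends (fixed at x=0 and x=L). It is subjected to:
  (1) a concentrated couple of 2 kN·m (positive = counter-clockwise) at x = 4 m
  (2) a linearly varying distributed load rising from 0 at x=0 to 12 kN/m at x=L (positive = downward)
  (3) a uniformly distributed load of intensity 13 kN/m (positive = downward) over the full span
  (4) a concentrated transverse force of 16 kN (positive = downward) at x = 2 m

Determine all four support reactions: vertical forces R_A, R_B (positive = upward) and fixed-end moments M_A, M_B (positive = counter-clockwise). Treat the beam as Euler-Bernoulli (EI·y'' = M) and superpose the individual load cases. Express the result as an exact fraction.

Load 1 — applied couple M₀=2 kN·m at a=4 m (b=L-a=2):
  R_A = 6M₀ab/L³ = 6·2·4·2/6³ = 4/9 kN
  M_A = M₀b(2a-b)/L² = 2·2·(2·4-2)/6² = 2/3 kN·m
  R_B = -6M₀ab/L³ = -6·2·4·2/6³ = -4/9 kN
  M_B = M₀a(2b-a)/L² = 2·4·(2·2-4)/6² = 0 kN·m
Load 2 — triangular load w₀=12 kN/m (0→w₀ over full span):
  R_A = 3w₀L/20 = 3·12·6/20 = 54/5 kN
  M_A = w₀L²/30 = 12·6²/30 = 72/5 kN·m
  R_B = 7w₀L/20 = 7·12·6/20 = 126/5 kN
  M_B = -w₀L²/20 = -12·6²/20 = -108/5 kN·m
Load 3 — uniform load w=13 kN/m over full span:
  R_A = wL/2 = 13·6/2 = 39 kN
  M_A = wL²/12 = 13·6²/12 = 39 kN·m
  R_B = wL/2 = 13·6/2 = 39 kN
  M_B = -wL²/12 = -13·6²/12 = -39 kN·m
Load 4 — point force P=16 kN at a=2 m (b=L-a=4):
  R_A = Pb²(3a+b)/L³ = 16·4²·(3·2+4)/6³ = 320/27 kN
  M_A = Pab²/L² = 16·2·4²/6² = 128/9 kN·m
  R_B = Pa²(a+3b)/L³ = 16·2²·(2+3·4)/6³ = 112/27 kN
  M_B = -Pa²b/L² = -16·2²·4/6² = -64/9 kN·m
Superposition: R_A = 8383/135 kN, M_A = 3073/45 kN·m, R_B = 9167/135 kN, M_B = -3047/45 kN·m

R_A = 8383/135 kN, M_A = 3073/45 kN·m, R_B = 9167/135 kN, M_B = -3047/45 kN·m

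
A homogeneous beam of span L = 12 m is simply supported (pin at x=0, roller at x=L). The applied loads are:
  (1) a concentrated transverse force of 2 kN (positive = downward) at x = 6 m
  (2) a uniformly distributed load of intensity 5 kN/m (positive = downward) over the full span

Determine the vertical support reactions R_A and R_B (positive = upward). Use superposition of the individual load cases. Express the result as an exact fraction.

R_A = 31 kN, R_B = 31 kN

Load 1 — point force P=2 kN at a=6 m (b=L-a=6):
  R_A = Pb/L = 2·6/12 = 1 kN
  R_B = Pa/L = 2·6/12 = 1 kN
Load 2 — uniform load w=5 kN/m over full span:
  R_A = wL/2 = 5·12/2 = 30 kN
  R_B = wL/2 = 5·12/2 = 30 kN
Superposition: R_A = 31 kN, R_B = 31 kN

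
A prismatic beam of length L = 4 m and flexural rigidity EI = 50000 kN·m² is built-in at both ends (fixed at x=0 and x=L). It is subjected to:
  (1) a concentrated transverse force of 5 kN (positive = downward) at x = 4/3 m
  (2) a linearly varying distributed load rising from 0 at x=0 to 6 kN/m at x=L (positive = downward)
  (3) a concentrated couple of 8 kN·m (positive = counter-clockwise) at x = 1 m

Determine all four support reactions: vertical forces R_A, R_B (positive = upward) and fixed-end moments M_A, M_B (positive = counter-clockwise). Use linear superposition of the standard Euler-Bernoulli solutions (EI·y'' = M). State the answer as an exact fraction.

Load 1 — point force P=5 kN at a=4/3 m (b=L-a=8/3):
  R_A = Pb²(3a+b)/L³ = 5·(8/3)²·(3·(4/3)+(8/3))/4³ = 100/27 kN
  M_A = Pab²/L² = 5·(4/3)·(8/3)²/4² = 80/27 kN·m
  R_B = Pa²(a+3b)/L³ = 5·(4/3)²·((4/3)+3·(8/3))/4³ = 35/27 kN
  M_B = -Pa²b/L² = -5·(4/3)²·(8/3)/4² = -40/27 kN·m
Load 2 — triangular load w₀=6 kN/m (0→w₀ over full span):
  R_A = 3w₀L/20 = 3·6·4/20 = 18/5 kN
  M_A = w₀L²/30 = 6·4²/30 = 16/5 kN·m
  R_B = 7w₀L/20 = 7·6·4/20 = 42/5 kN
  M_B = -w₀L²/20 = -6·4²/20 = -24/5 kN·m
Load 3 — applied couple M₀=8 kN·m at a=1 m (b=L-a=3):
  R_A = 6M₀ab/L³ = 6·8·1·3/4³ = 9/4 kN
  M_A = M₀b(2a-b)/L² = 8·3·(2·1-3)/4² = -3/2 kN·m
  R_B = -6M₀ab/L³ = -6·8·1·3/4³ = -9/4 kN
  M_B = M₀a(2b-a)/L² = 8·1·(2·3-1)/4² = 5/2 kN·m
Superposition: R_A = 5159/540 kN, M_A = 1259/270 kN·m, R_B = 4021/540 kN, M_B = -1021/270 kN·m

R_A = 5159/540 kN, M_A = 1259/270 kN·m, R_B = 4021/540 kN, M_B = -1021/270 kN·m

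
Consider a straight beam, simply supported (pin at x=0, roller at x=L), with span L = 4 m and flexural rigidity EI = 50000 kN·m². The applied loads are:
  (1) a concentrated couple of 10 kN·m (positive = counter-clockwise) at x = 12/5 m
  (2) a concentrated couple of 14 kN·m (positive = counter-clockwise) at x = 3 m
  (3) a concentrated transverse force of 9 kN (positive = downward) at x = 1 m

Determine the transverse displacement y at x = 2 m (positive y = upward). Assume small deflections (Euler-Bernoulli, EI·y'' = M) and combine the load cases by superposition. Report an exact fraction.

Load 1 — applied couple M₀=10 kN·m at a=12/5 m (b=L-a=8/5):
  y_1 = (M₀x³/(6L)+C₁x)/EI  [x≤a] with C₁=M₀(3b²-L²)/(6L)=-52/15 = (10·2³/(6·4)+(-52/15)·2)/50000 = -9/125000 m
Load 2 — applied couple M₀=14 kN·m at a=3 m (b=L-a=1):
  y_2 = (M₀x³/(6L)+C₁x)/EI  [x≤a] with C₁=M₀(3b²-L²)/(6L)=-91/12 = (14·2³/(6·4)+(-91/12)·2)/50000 = -21/100000 m
Load 3 — point force P=9 kN at a=1 m (b=L-a=3):
  y_3 = -Pa(L-x)(2Lx-a²-x²)/(6LEI)  [x>a] = -9·1·(4-2)·(2·4·2-1²-2²)/(6·4·50000) = -33/200000 m
Superposition: y = Σ y_i = -447/1000000 m ≈ -0.000447 m

y(2) = -447/1000000 m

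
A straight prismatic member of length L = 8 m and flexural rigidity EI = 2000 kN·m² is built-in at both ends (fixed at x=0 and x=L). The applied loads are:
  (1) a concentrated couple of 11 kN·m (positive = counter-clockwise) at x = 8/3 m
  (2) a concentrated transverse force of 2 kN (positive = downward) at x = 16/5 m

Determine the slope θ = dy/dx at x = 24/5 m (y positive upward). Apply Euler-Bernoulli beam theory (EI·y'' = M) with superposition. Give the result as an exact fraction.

θ(24/5) = -607/1171875 rad

Load 1 — applied couple M₀=11 kN·m at a=8/3 m (b=L-a=16/3):
  θ_1 = (R_Ax²/2 - M_Ax - M₀(x-a))/EI  [x>a] with R_A=11/6, M_A=0 = ((11/6)·(24/5)²/2 - 0·(24/5) - 11·((24/5)-(8/3)))/2000 = -11/9375 rad
Load 2 — point force P=2 kN at a=16/5 m (b=L-a=24/5):
  θ_2 = Pa²(L-x)(2bL-(3b+a)(L-x))/(2L³EI)  [x>a] = 2·(16/5)²·(8-(24/5))·(2·(24/5)·8-(3·(24/5)+(16/5))·(8-(24/5)))/(2·8³·2000) = 256/390625 rad
Superposition: θ = Σ θ_i = -607/1171875 rad ≈ -0.000518 rad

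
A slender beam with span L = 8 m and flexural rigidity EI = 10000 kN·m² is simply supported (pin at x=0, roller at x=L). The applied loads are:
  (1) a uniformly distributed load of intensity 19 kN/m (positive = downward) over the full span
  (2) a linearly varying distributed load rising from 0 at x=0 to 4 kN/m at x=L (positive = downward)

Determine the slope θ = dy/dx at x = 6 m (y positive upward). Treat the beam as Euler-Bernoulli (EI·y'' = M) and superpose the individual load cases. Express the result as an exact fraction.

θ(6) = 13853/450000 rad

Load 1 — uniform load w=19 kN/m over full span:
  θ_1 = -w(L³-6Lx²+4x³)/(24EI) = -19·(8³-6·8·6²+4·6³)/(24·10000) = 209/7500 rad
Load 2 — triangular load w₀=4 kN/m (0→w₀ over full span):
  θ_2 = -w₀(7L⁴-30L²x²+15x⁴)/(360LEI) = -4·(7·8⁴-30·8²·6²+15·6⁴)/(360·8·10000) = 1313/450000 rad
Superposition: θ = Σ θ_i = 13853/450000 rad ≈ 0.030784 rad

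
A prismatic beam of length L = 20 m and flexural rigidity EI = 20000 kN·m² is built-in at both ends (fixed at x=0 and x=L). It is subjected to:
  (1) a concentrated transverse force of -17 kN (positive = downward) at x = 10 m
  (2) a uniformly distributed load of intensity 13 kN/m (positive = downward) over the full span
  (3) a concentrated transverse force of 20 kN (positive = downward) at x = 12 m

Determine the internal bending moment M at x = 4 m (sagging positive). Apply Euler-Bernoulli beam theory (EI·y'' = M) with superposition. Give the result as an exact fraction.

M(4) = -2861/150 kN·m

Load 1 — point force P=-17 kN at a=10 m (b=L-a=10):
  M_1 = Pb²(3a+b)x/L³ - Pab²/L²  [x≤a] = (-17)·10²·(3·10+10)·4/20³ - (-17)·10·10²/20² = 17/2 kN·m
Load 2 — uniform load w=13 kN/m over full span:
  M_2 = wLx/2 - wL²/12 - wx²/2 = 13·20·4/2 - 13·20²/12 - 13·4²/2 = -52/3 kN·m
Load 3 — point force P=20 kN at a=12 m (b=L-a=8):
  M_3 = Pb²(3a+b)x/L³ - Pab²/L²  [x≤a] = 20·8²·(3·12+8)·4/20³ - 20·12·8²/20² = -256/25 kN·m
Superposition: M = Σ M_i = -2861/150 kN·m ≈ -19.073333 kN·m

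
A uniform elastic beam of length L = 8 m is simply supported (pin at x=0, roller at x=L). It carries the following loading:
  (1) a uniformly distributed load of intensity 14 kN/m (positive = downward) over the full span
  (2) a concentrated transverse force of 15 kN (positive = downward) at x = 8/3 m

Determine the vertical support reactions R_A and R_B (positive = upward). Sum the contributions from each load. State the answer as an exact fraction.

R_A = 66 kN, R_B = 61 kN

Load 1 — uniform load w=14 kN/m over full span:
  R_A = wL/2 = 14·8/2 = 56 kN
  R_B = wL/2 = 14·8/2 = 56 kN
Load 2 — point force P=15 kN at a=8/3 m (b=L-a=16/3):
  R_A = Pb/L = 15·(16/3)/8 = 10 kN
  R_B = Pa/L = 15·(8/3)/8 = 5 kN
Superposition: R_A = 66 kN, R_B = 61 kN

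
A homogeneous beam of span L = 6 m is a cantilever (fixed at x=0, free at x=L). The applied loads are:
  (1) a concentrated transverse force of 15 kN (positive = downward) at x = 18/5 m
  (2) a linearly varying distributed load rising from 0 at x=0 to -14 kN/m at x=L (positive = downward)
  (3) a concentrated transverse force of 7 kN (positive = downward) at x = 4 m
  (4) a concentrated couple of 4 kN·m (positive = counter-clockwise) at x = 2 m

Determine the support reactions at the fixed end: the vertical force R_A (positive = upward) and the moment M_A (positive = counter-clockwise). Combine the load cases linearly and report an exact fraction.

Load 1 — point force P=15 kN at a=18/5 m (b=L-a=12/5):
  R_A = P = 15 kN
  M_A = Pa = 15·(18/5) = 54 kN·m
Load 2 — triangular load w₀=-14 kN/m (0→w₀ over full span):
  R_A = w₀L/2 = (-14)·6/2 = -42 kN
  M_A = w₀L²/3 = (-14)·6²/3 = -168 kN·m
Load 3 — point force P=7 kN at a=4 m (b=L-a=2):
  R_A = P = 7 kN
  M_A = Pa = 7·4 = 28 kN·m
Load 4 — applied couple M₀=4 kN·m at a=2 m (b=L-a=4):
  R_A = 0 kN
  M_A = -M₀ = -4 kN·m
Superposition: R_A = -20 kN, M_A = -90 kN·m

R_A = -20 kN, M_A = -90 kN·m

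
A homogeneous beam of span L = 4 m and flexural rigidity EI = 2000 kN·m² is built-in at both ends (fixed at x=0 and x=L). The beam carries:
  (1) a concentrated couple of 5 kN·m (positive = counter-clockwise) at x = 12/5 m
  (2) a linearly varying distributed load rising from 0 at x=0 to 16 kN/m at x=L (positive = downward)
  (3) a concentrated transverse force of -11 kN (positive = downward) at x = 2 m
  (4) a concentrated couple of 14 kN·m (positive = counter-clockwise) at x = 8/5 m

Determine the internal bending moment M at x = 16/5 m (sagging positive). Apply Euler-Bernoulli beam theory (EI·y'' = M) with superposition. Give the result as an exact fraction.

Load 1 — applied couple M₀=5 kN·m at a=12/5 m (b=L-a=8/5):
  M_1 = R_Ax - M_A - M₀  [x>a] with R_A=9/5, M_A=8/5 = (9/5)·(16/5) - (8/5) - 5 = -21/25 kN·m
Load 2 — triangular load w₀=16 kN/m (0→w₀ over full span):
  M_2 = 3w₀Lx/20 - w₀L²/30 - w₀x³/(6L) = 3·16·4·(16/5)/20 - 16·4²/30 - 16·(16/5)³/(6·4) = 128/375 kN·m
Load 3 — point force P=-11 kN at a=2 m (b=L-a=2):
  M_3 = Pa²(a+3b)(L-x)/L³ - Pa²b/L²  [x>a] = (-11)·2²·(2+3·2)·(4-(16/5))/4³ - (-11)·2²·2/4² = 11/10 kN·m
Load 4 — applied couple M₀=14 kN·m at a=8/5 m (b=L-a=12/5):
  M_4 = R_Ax - M_A - M₀  [x>a] with R_A=126/25, M_A=42/25 = (126/25)·(16/5) - (42/25) - 14 = 56/125 kN·m
Superposition: M = Σ M_i = 787/750 kN·m ≈ 1.049333 kN·m

M(16/5) = 787/750 kN·m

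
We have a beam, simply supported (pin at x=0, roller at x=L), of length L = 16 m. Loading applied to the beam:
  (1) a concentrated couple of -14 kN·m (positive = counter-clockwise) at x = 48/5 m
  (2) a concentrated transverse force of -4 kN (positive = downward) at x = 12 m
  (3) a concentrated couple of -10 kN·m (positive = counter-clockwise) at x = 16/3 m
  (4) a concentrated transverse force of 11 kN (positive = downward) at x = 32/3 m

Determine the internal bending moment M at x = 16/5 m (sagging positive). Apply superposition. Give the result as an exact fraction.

M(16/5) = 56/15 kN·m

Load 1 — applied couple M₀=-14 kN·m at a=48/5 m (b=L-a=32/5):
  M_1 = M₀x/L  [x≤a] = (-14)·(16/5)/16 = -14/5 kN·m
Load 2 — point force P=-4 kN at a=12 m (b=L-a=4):
  M_2 = Pbx/L  [x≤a] = (-4)·4·(16/5)/16 = -16/5 kN·m
Load 3 — applied couple M₀=-10 kN·m at a=16/3 m (b=L-a=32/3):
  M_3 = M₀x/L  [x≤a] = (-10)·(16/5)/16 = -2 kN·m
Load 4 — point force P=11 kN at a=32/3 m (b=L-a=16/3):
  M_4 = Pbx/L  [x≤a] = 11·(16/3)·(16/5)/16 = 176/15 kN·m
Superposition: M = Σ M_i = 56/15 kN·m ≈ 3.733333 kN·m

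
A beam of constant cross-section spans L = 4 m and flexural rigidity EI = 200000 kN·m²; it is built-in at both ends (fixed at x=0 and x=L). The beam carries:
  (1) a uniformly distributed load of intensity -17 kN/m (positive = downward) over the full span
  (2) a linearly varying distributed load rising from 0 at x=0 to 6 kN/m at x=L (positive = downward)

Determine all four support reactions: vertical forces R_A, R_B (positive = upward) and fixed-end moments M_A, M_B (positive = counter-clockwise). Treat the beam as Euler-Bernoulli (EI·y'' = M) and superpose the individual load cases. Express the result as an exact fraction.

R_A = -152/5 kN, M_A = -292/15 kN·m, R_B = -128/5 kN, M_B = 268/15 kN·m

Load 1 — uniform load w=-17 kN/m over full span:
  R_A = wL/2 = (-17)·4/2 = -34 kN
  M_A = wL²/12 = (-17)·4²/12 = -68/3 kN·m
  R_B = wL/2 = (-17)·4/2 = -34 kN
  M_B = -wL²/12 = -(-17)·4²/12 = 68/3 kN·m
Load 2 — triangular load w₀=6 kN/m (0→w₀ over full span):
  R_A = 3w₀L/20 = 3·6·4/20 = 18/5 kN
  M_A = w₀L²/30 = 6·4²/30 = 16/5 kN·m
  R_B = 7w₀L/20 = 7·6·4/20 = 42/5 kN
  M_B = -w₀L²/20 = -6·4²/20 = -24/5 kN·m
Superposition: R_A = -152/5 kN, M_A = -292/15 kN·m, R_B = -128/5 kN, M_B = 268/15 kN·m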